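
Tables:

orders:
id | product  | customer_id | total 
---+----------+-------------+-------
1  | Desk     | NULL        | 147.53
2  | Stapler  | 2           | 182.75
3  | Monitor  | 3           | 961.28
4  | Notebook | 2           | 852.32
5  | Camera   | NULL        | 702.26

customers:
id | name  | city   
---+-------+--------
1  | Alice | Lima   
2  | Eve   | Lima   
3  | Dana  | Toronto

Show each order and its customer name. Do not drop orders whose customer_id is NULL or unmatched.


LEFT JOIN keeps every row from orders (the left table); where customer_id has no match in customers, the customer columns become NULL. Walk through each order:
  - order 1 (Desk): customer_id=NULL, no match -> kept with NULL
  - order 2 (Stapler): customer_id=2 -> matches Eve
  - order 3 (Monitor): customer_id=3 -> matches Dana
  - order 4 (Notebook): customer_id=2 -> matches Eve
  - order 5 (Camera): customer_id=NULL, no match -> kept with NULL
All 5 rows appear; 2 have NULL customer.

SQL:
SELECT a.product, b.name AS customer
FROM orders a
LEFT JOIN customers b ON a.customer_id = b.id

Result:
product  | customer
---------+---------
Desk     | NULL    
Stapler  | Eve     
Monitor  | Dana    
Notebook | Eve     
Camera   | NULL    


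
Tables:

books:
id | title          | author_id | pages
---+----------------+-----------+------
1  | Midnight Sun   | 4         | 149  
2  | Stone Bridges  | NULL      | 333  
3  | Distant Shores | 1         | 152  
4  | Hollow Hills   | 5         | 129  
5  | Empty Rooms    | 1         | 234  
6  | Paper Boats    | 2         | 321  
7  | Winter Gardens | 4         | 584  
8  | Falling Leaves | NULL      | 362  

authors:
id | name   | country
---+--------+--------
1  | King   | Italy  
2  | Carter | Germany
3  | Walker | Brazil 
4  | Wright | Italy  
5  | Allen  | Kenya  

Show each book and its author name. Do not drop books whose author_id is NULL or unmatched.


LEFT JOIN keeps every row from books (the left table); where author_id has no match in authors, the author columns become NULL. Walk through each book:
  - book 1 (Midnight Sun): author_id=4 -> matches Wright
  - book 2 (Stone Bridges): author_id=NULL, no match -> kept with NULL
  - book 3 (Distant Shores): author_id=1 -> matches King
  - book 4 (Hollow Hills): author_id=5 -> matches Allen
  - book 5 (Empty Rooms): author_id=1 -> matches King
  - book 6 (Paper Boats): author_id=2 -> matches Carter
  - book 7 (Winter Gardens): author_id=4 -> matches Wright
  - book 8 (Falling Leaves): author_id=NULL, no match -> kept with NULL
All 8 rows appear; 2 have NULL author.

SQL:
SELECT a.title, b.name AS author
FROM books a
LEFT JOIN authors b ON a.author_id = b.id

Result:
title          | author
---------------+-------
Midnight Sun   | Wright
Stone Bridges  | NULL  
Distant Shores | King  
Hollow Hills   | Allen 
Empty Rooms    | King  
Paper Boats    | Carter
Winter Gardens | Wright
Falling Leaves | NULL  


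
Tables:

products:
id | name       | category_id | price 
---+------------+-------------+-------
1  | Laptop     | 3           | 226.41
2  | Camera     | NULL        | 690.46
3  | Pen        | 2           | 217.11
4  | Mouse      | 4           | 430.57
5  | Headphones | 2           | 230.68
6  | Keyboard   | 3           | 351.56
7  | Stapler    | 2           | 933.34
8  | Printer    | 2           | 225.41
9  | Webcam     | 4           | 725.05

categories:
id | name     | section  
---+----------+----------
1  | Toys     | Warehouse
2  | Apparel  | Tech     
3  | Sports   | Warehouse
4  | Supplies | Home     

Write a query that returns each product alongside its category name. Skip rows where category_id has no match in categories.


INNER JOIN keeps only products rows whose category_id matches an id in categories. Walk through each product:
  - product 1 (Laptop): category_id=3 -> matches Sports
  - product 2 (Camera): category_id=NULL, no match -> dropped
  - product 3 (Pen): category_id=2 -> matches Apparel
  - product 4 (Mouse): category_id=4 -> matches Supplies
  - product 5 (Headphones): category_id=2 -> matches Apparel
  - product 6 (Keyboard): category_id=3 -> matches Sports
  - product 7 (Stapler): category_id=2 -> matches Apparel
  - product 8 (Printer): category_id=2 -> matches Apparel
  - product 9 (Webcam): category_id=4 -> matches Supplies
So 1 of 9 rows is dropped.

SQL:
SELECT a.name, b.name AS category
FROM products a
INNER JOIN categories b ON a.category_id = b.id

Result:
name       | category
-----------+---------
Laptop     | Sports  
Pen        | Apparel 
Mouse      | Supplies
Headphones | Apparel 
Keyboard   | Sports  
Stapler    | Apparel 
Printer    | Apparel 
Webcam     | Supplies


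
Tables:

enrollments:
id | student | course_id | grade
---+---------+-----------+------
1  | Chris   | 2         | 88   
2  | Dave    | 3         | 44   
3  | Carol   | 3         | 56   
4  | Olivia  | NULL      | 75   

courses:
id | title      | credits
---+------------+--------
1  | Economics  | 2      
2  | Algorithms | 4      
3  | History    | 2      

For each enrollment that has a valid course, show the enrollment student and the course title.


INNER JOIN keeps only enrollments rows whose course_id matches an id in courses. Walk through each enrollment:
  - enrollment 1 (Chris): course_id=2 -> matches Algorithms
  - enrollment 2 (Dave): course_id=3 -> matches History
  - enrollment 3 (Carol): course_id=3 -> matches History
  - enrollment 4 (Olivia): course_id=NULL, no match -> dropped
So 1 of 4 rows is dropped.

SQL:
SELECT a.student, b.title AS course
FROM enrollments a
INNER JOIN courses b ON a.course_id = b.id

Result:
student | course    
--------+-----------
Chris   | Algorithms
Dave    | History   
Carol   | History   


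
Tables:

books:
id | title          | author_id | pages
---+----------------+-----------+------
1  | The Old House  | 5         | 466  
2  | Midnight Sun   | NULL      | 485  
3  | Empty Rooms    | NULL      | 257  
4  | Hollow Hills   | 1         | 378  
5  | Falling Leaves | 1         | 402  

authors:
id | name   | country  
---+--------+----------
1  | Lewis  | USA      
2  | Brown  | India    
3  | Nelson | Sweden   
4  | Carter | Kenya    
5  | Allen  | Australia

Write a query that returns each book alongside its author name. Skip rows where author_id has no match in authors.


INNER JOIN keeps only books rows whose author_id matches an id in authors. Walk through each book:
  - book 1 (The Old House): author_id=5 -> matches Allen
  - book 2 (Midnight Sun): author_id=NULL, no match -> dropped
  - book 3 (Empty Rooms): author_id=NULL, no match -> dropped
  - book 4 (Hollow Hills): author_id=1 -> matches Lewis
  - book 5 (Falling Leaves): author_id=1 -> matches Lewis
So 2 of 5 rows are dropped.

SQL:
SELECT a.title, b.name AS author
FROM books a
INNER JOIN authors b ON a.author_id = b.id

Result:
title          | author
---------------+-------
The Old House  | Allen 
Hollow Hills   | Lewis 
Falling Leaves | Lewis 


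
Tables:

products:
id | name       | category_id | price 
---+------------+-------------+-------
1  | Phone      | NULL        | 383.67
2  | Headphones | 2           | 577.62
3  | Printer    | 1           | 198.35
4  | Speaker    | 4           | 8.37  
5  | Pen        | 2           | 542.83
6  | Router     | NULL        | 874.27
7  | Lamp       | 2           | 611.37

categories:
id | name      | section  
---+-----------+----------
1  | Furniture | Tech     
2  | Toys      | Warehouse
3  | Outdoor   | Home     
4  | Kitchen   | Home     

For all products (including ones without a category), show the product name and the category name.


LEFT JOIN keeps every row from products (the left table); where category_id has no match in categories, the category columns become NULL. Walk through each product:
  - product 1 (Phone): category_id=NULL, no match -> kept with NULL
  - product 2 (Headphones): category_id=2 -> matches Toys
  - product 3 (Printer): category_id=1 -> matches Furniture
  - product 4 (Speaker): category_id=4 -> matches Kitchen
  - product 5 (Pen): category_id=2 -> matches Toys
  - product 6 (Router): category_id=NULL, no match -> kept with NULL
  - product 7 (Lamp): category_id=2 -> matches Toys
All 7 rows appear; 2 have NULL category.

SQL:
SELECT a.name, b.name AS category
FROM products a
LEFT JOIN categories b ON a.category_id = b.id

Result:
name       | category 
-----------+----------
Phone      | NULL     
Headphones | Toys     
Printer    | Furniture
Speaker    | Kitchen  
Pen        | Toys     
Router     | NULL     
Lamp       | Toys     


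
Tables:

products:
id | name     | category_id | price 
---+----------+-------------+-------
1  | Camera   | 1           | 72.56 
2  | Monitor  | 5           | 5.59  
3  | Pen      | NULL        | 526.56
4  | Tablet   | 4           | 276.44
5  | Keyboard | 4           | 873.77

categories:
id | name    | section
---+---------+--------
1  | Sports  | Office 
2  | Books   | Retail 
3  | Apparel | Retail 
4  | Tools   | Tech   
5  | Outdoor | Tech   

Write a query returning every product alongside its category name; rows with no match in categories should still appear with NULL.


LEFT JOIN keeps every row from products (the left table); where category_id has no match in categories, the category columns become NULL. Walk through each product:
  - product 1 (Camera): category_id=1 -> matches Sports
  - product 2 (Monitor): category_id=5 -> matches Outdoor
  - product 3 (Pen): category_id=NULL, no match -> kept with NULL
  - product 4 (Tablet): category_id=4 -> matches Tools
  - product 5 (Keyboard): category_id=4 -> matches Tools
All 5 rows appear; 1 has NULL category.

SQL:
SELECT a.name, b.name AS category
FROM products a
LEFT JOIN categories b ON a.category_id = b.id

Result:
name     | category
---------+---------
Camera   | Sports  
Monitor  | Outdoor 
Pen      | NULL    
Tablet   | Tools   
Keyboard | Tools   


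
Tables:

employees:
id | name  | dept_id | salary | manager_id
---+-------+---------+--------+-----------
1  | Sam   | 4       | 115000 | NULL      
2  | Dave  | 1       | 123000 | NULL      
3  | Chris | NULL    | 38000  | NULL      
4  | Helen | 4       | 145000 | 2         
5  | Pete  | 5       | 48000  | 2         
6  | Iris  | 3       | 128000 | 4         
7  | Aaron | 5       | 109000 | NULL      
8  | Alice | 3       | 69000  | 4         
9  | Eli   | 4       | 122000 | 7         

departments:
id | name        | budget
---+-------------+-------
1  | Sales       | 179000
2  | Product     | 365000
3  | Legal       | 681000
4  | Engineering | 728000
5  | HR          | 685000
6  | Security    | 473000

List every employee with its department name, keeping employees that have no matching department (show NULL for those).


LEFT JOIN keeps every row from employees (the left table); where dept_id has no match in departments, the department columns become NULL. Walk through each employee:
  - employee 1 (Sam): dept_id=4 -> matches Engineering
  - employee 2 (Dave): dept_id=1 -> matches Sales
  - employee 3 (Chris): dept_id=NULL, no match -> kept with NULL
  - employee 4 (Helen): dept_id=4 -> matches Engineering
  - employee 5 (Pete): dept_id=5 -> matches HR
  - employee 6 (Iris): dept_id=3 -> matches Legal
  - employee 7 (Aaron): dept_id=5 -> matches HR
  - employee 8 (Alice): dept_id=3 -> matches Legal
  - employee 9 (Eli): dept_id=4 -> matches Engineering
All 9 rows appear; 1 has NULL department.

SQL:
SELECT a.name, b.name AS department
FROM employees a
LEFT JOIN departments b ON a.dept_id = b.id

Result:
name  | department 
------+------------
Sam   | Engineering
Dave  | Sales      
Chris | NULL       
Helen | Engineering
Pete  | HR         
Iris  | Legal      
Aaron | HR         
Alice | Legal      
Eli   | Engineering


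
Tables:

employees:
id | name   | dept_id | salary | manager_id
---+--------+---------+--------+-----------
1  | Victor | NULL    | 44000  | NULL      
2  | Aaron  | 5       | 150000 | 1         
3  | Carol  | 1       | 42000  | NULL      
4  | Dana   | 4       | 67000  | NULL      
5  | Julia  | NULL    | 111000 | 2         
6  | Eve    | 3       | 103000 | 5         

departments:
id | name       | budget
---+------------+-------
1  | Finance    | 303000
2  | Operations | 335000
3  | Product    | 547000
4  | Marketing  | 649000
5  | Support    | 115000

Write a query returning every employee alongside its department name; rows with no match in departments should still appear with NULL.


LEFT JOIN keeps every row from employees (the left table); where dept_id has no match in departments, the department columns become NULL. Walk through each employee:
  - employee 1 (Victor): dept_id=NULL, no match -> kept with NULL
  - employee 2 (Aaron): dept_id=5 -> matches Support
  - employee 3 (Carol): dept_id=1 -> matches Finance
  - employee 4 (Dana): dept_id=4 -> matches Marketing
  - employee 5 (Julia): dept_id=NULL, no match -> kept with NULL
  - employee 6 (Eve): dept_id=3 -> matches Product
All 6 rows appear; 2 have NULL department.

SQL:
SELECT a.name, b.name AS department
FROM employees a
LEFT JOIN departments b ON a.dept_id = b.id

Result:
name   | department
-------+-----------
Victor | NULL      
Aaron  | Support   
Carol  | Finance   
Dana   | Marketing 
Julia  | NULL      
Eve    | Product   


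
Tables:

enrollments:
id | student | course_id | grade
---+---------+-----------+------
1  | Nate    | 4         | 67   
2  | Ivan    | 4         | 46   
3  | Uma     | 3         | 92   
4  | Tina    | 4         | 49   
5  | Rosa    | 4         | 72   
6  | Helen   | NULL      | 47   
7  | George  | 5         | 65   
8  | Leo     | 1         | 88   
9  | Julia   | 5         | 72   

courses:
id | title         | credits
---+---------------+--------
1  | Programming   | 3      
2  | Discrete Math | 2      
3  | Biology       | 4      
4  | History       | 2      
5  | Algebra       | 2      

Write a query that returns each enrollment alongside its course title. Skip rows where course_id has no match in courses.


INNER JOIN keeps only enrollments rows whose course_id matches an id in courses. Walk through each enrollment:
  - enrollment 1 (Nate): course_id=4 -> matches History
  - enrollment 2 (Ivan): course_id=4 -> matches History
  - enrollment 3 (Uma): course_id=3 -> matches Biology
  - enrollment 4 (Tina): course_id=4 -> matches History
  - enrollment 5 (Rosa): course_id=4 -> matches History
  - enrollment 6 (Helen): course_id=NULL, no match -> dropped
  - enrollment 7 (George): course_id=5 -> matches Algebra
  - enrollment 8 (Leo): course_id=1 -> matches Programming
  - enrollment 9 (Julia): course_id=5 -> matches Algebra
So 1 of 9 rows is dropped.

SQL:
SELECT a.student, b.title AS course
FROM enrollments a
INNER JOIN courses b ON a.course_id = b.id

Result:
student | course     
--------+------------
Nate    | History    
Ivan    | History    
Uma     | Biology    
Tina    | History    
Rosa    | History    
George  | Algebra    
Leo     | Programming
Julia   | Algebra    


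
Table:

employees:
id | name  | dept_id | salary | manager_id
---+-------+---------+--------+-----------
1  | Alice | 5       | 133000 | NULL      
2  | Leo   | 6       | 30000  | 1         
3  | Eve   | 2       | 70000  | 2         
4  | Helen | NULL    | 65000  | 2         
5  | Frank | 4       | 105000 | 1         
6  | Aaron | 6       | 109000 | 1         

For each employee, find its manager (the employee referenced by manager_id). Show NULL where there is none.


This is a self-join: employees is joined to a second copy of itself, matching each row's manager_id to another row's id. Use LEFT JOIN so rows with manager_id=NULL are kept.
  - employee 1 (Alice): manager_id=NULL -> NULL
  - employee 2 (Leo): manager_id=1 -> Alice
  - employee 3 (Eve): manager_id=2 -> Leo
  - employee 4 (Helen): manager_id=2 -> Leo
  - employee 5 (Frank): manager_id=1 -> Alice
  - employee 6 (Aaron): manager_id=1 -> Alice

SQL:
SELECT a.name AS item, b.name AS manager
FROM employees a
LEFT JOIN employees b ON a.manager_id = b.id

Result:
item  | manager
------+--------
Alice | NULL   
Leo   | Alice  
Eve   | Leo    
Helen | Leo    
Frank | Alice  
Aaron | Alice  


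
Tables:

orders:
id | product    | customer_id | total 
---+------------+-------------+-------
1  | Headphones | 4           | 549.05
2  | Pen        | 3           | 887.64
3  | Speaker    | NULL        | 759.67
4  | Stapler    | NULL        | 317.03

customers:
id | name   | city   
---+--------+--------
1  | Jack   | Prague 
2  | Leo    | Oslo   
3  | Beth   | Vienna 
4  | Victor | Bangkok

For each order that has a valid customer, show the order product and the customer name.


INNER JOIN keeps only orders rows whose customer_id matches an id in customers. Walk through each order:
  - order 1 (Headphones): customer_id=4 -> matches Victor
  - order 2 (Pen): customer_id=3 -> matches Beth
  - order 3 (Speaker): customer_id=NULL, no match -> dropped
  - order 4 (Stapler): customer_id=NULL, no match -> dropped
So 2 of 4 rows are dropped.

SQL:
SELECT a.product, b.name AS customer
FROM orders a
INNER JOIN customers b ON a.customer_id = b.id

Result:
product    | customer
-----------+---------
Headphones | Victor  
Pen        | Beth    


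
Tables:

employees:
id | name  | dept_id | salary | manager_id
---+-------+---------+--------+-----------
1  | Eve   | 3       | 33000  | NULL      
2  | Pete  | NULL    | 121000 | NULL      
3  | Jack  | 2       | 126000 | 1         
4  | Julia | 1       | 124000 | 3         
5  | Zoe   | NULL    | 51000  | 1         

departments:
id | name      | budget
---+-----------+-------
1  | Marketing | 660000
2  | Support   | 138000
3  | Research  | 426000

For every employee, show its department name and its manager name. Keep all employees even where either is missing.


Two LEFT JOINs from the same base table employees: one to departments via dept_id, one to employees itself via manager_id. Both are LEFT so every employee is preserved.
Match against departments:
  - employee 1 (Eve): dept_id=3 -> matches Research
  - employee 2 (Pete): dept_id=NULL, no match -> kept with NULL
  - employee 3 (Jack): dept_id=2 -> matches Support
  - employee 4 (Julia): dept_id=1 -> matches Marketing
  - employee 5 (Zoe): dept_id=NULL, no match -> kept with NULL
Match against employees (self):
  - employee 1 (Eve): manager_id=NULL -> NULL
  - employee 2 (Pete): manager_id=NULL -> NULL
  - employee 3 (Jack): manager_id=1 -> Eve
  - employee 4 (Julia): manager_id=3 -> Jack
  - employee 5 (Zoe): manager_id=1 -> Eve

SQL:
SELECT a.name, b.name AS department, c.name AS manager
FROM employees a
LEFT JOIN departments b ON a.dept_id = b.id
LEFT JOIN employees c ON a.manager_id = c.id

Result:
name  | department | manager
------+------------+--------
Eve   | Research   | NULL   
Pete  | NULL       | NULL   
Jack  | Support    | Eve    
Julia | Marketing  | Jack   
Zoe   | NULL       | Eve    


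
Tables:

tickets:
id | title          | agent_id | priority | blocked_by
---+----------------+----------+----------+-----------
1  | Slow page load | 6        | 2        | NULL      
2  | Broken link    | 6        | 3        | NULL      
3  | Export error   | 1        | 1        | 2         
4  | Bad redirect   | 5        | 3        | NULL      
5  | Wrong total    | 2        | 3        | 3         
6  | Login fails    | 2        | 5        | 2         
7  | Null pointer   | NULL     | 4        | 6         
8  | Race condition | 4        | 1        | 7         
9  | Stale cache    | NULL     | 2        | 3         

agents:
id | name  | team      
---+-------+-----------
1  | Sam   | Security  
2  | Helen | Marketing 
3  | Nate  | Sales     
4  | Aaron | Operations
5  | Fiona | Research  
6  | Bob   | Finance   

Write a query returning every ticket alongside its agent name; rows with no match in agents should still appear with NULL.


LEFT JOIN keeps every row from tickets (the left table); where agent_id has no match in agents, the agent columns become NULL. Walk through each ticket:
  - ticket 1 (Slow page load): agent_id=6 -> matches Bob
  - ticket 2 (Broken link): agent_id=6 -> matches Bob
  - ticket 3 (Export error): agent_id=1 -> matches Sam
  - ticket 4 (Bad redirect): agent_id=5 -> matches Fiona
  - ticket 5 (Wrong total): agent_id=2 -> matches Helen
  - ticket 6 (Login fails): agent_id=2 -> matches Helen
  - ticket 7 (Null pointer): agent_id=NULL, no match -> kept with NULL
  - ticket 8 (Race condition): agent_id=4 -> matches Aaron
  - ticket 9 (Stale cache): agent_id=NULL, no match -> kept with NULL
All 9 rows appear; 2 have NULL agent.

SQL:
SELECT a.title, b.name AS agent
FROM tickets a
LEFT JOIN agents b ON a.agent_id = b.id

Result:
title          | agent
---------------+------
Slow page load | Bob  
Broken link    | Bob  
Export error   | Sam  
Bad redirect   | Fiona
Wrong total    | Helen
Login fails    | Helen
Null pointer   | NULL 
Race condition | Aaron
Stale cache    | NULL 


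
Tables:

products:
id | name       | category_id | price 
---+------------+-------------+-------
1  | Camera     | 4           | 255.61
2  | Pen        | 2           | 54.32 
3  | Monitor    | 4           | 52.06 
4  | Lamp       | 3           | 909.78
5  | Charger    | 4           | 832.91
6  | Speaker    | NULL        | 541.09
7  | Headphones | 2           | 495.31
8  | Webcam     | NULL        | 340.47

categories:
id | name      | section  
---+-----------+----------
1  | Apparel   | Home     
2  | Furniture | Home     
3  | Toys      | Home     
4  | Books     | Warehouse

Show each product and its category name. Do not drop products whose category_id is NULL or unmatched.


LEFT JOIN keeps every row from products (the left table); where category_id has no match in categories, the category columns become NULL. Walk through each product:
  - product 1 (Camera): category_id=4 -> matches Books
  - product 2 (Pen): category_id=2 -> matches Furniture
  - product 3 (Monitor): category_id=4 -> matches Books
  - product 4 (Lamp): category_id=3 -> matches Toys
  - product 5 (Charger): category_id=4 -> matches Books
  - product 6 (Speaker): category_id=NULL, no match -> kept with NULL
  - product 7 (Headphones): category_id=2 -> matches Furniture
  - product 8 (Webcam): category_id=NULL, no match -> kept with NULL
All 8 rows appear; 2 have NULL category.

SQL:
SELECT a.name, b.name AS category
FROM products a
LEFT JOIN categories b ON a.category_id = b.id

Result:
name       | category 
-----------+----------
Camera     | Books    
Pen        | Furniture
Monitor    | Books    
Lamp       | Toys     
Charger    | Books    
Speaker    | NULL     
Headphones | Furniture
Webcam     | NULL     


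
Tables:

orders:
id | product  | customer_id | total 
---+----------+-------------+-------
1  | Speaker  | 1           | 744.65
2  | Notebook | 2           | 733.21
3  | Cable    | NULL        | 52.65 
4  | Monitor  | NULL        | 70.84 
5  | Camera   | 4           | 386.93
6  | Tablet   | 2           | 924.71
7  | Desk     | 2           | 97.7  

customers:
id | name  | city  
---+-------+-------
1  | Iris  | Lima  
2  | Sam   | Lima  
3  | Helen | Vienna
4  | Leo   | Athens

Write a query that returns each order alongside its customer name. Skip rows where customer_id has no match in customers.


INNER JOIN keeps only orders rows whose customer_id matches an id in customers. Walk through each order:
  - order 1 (Speaker): customer_id=1 -> matches Iris
  - order 2 (Notebook): customer_id=2 -> matches Sam
  - order 3 (Cable): customer_id=NULL, no match -> dropped
  - order 4 (Monitor): customer_id=NULL, no match -> dropped
  - order 5 (Camera): customer_id=4 -> matches Leo
  - order 6 (Tablet): customer_id=2 -> matches Sam
  - order 7 (Desk): customer_id=2 -> matches Sam
So 2 of 7 rows are dropped.

SQL:
SELECT a.product, b.name AS customer
FROM orders a
INNER JOIN customers b ON a.customer_id = b.id

Result:
product  | customer
---------+---------
Speaker  | Iris    
Notebook | Sam     
Camera   | Leo     
Tablet   | Sam     
Desk     | Sam     


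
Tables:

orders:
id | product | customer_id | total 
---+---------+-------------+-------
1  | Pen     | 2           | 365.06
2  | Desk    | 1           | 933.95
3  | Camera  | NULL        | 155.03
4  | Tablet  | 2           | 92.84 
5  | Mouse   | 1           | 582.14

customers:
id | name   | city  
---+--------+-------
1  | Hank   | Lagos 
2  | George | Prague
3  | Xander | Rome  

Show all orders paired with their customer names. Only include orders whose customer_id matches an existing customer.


INNER JOIN keeps only orders rows whose customer_id matches an id in customers. Walk through each order:
  - order 1 (Pen): customer_id=2 -> matches George
  - order 2 (Desk): customer_id=1 -> matches Hank
  - order 3 (Camera): customer_id=NULL, no match -> dropped
  - order 4 (Tablet): customer_id=2 -> matches George
  - order 5 (Mouse): customer_id=1 -> matches Hank
So 1 of 5 rows is dropped.

SQL:
SELECT a.product, b.name AS customer
FROM orders a
INNER JOIN customers b ON a.customer_id = b.id

Result:
product | customer
--------+---------
Pen     | George  
Desk    | Hank    
Tablet  | George  
Mouse   | Hank    


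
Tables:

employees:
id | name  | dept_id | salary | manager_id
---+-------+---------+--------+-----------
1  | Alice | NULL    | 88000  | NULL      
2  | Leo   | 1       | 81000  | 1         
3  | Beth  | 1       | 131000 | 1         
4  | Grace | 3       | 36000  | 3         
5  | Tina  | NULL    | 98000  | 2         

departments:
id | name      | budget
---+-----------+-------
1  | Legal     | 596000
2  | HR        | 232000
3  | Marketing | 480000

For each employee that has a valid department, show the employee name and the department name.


INNER JOIN keeps only employees rows whose dept_id matches an id in departments. Walk through each employee:
  - employee 1 (Alice): dept_id=NULL, no match -> dropped
  - employee 2 (Leo): dept_id=1 -> matches Legal
  - employee 3 (Beth): dept_id=1 -> matches Legal
  - employee 4 (Grace): dept_id=3 -> matches Marketing
  - employee 5 (Tina): dept_id=NULL, no match -> dropped
So 2 of 5 rows are dropped.

SQL:
SELECT a.name, b.name AS department
FROM employees a
INNER JOIN departments b ON a.dept_id = b.id

Result:
name  | department
------+-----------
Leo   | Legal     
Beth  | Legal     
Grace | Marketing 


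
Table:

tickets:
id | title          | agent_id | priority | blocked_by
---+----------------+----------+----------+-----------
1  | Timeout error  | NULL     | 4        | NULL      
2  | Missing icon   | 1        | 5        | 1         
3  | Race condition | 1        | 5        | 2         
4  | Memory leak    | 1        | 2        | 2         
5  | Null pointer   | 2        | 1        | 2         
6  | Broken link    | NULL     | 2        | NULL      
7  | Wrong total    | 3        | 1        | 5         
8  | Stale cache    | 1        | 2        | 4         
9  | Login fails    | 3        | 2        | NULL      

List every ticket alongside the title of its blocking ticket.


This is a self-join: tickets is joined to a second copy of itself, matching each row's blocked_by to another row's id. Use LEFT JOIN so rows with blocked_by=NULL are kept.
  - ticket 1 (Timeout error): blocked_by=NULL -> NULL
  - ticket 2 (Missing icon): blocked_by=1 -> Timeout error
  - ticket 3 (Race condition): blocked_by=2 -> Missing icon
  - ticket 4 (Memory leak): blocked_by=2 -> Missing icon
  - ticket 5 (Null pointer): blocked_by=2 -> Missing icon
  - ticket 6 (Broken link): blocked_by=NULL -> NULL
  - ticket 7 (Wrong total): blocked_by=5 -> Null pointer
  - ticket 8 (Stale cache): blocked_by=4 -> Memory leak
  - ticket 9 (Login fails): blocked_by=NULL -> NULL

SQL:
SELECT a.title AS item, b.title AS blocked_by
FROM tickets a
LEFT JOIN tickets b ON a.blocked_by = b.id

Result:
item           | blocked_by   
---------------+--------------
Timeout error  | NULL         
Missing icon   | Timeout error
Race condition | Missing icon 
Memory leak    | Missing icon 
Null pointer   | Missing icon 
Broken link    | NULL         
Wrong total    | Null pointer 
Stale cache    | Memory leak  
Login fails    | NULL         


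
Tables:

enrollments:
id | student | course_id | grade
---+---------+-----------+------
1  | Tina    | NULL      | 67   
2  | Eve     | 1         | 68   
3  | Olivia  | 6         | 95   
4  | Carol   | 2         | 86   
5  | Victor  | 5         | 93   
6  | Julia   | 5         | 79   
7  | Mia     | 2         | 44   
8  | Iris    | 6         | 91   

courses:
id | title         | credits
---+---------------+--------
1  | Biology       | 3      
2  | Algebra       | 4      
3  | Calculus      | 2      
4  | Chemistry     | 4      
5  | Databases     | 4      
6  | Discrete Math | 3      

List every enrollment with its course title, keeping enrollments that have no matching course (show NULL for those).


LEFT JOIN keeps every row from enrollments (the left table); where course_id has no match in courses, the course columns become NULL. Walk through each enrollment:
  - enrollment 1 (Tina): course_id=NULL, no match -> kept with NULL
  - enrollment 2 (Eve): course_id=1 -> matches Biology
  - enrollment 3 (Olivia): course_id=6 -> matches Discrete Math
  - enrollment 4 (Carol): course_id=2 -> matches Algebra
  - enrollment 5 (Victor): course_id=5 -> matches Databases
  - enrollment 6 (Julia): course_id=5 -> matches Databases
  - enrollment 7 (Mia): course_id=2 -> matches Algebra
  - enrollment 8 (Iris): course_id=6 -> matches Discrete Math
All 8 rows appear; 1 has NULL course.

SQL:
SELECT a.student, b.title AS course
FROM enrollments a
LEFT JOIN courses b ON a.course_id = b.id

Result:
student | course       
--------+--------------
Tina    | NULL         
Eve     | Biology      
Olivia  | Discrete Math
Carol   | Algebra      
Victor  | Databases    
Julia   | Databases    
Mia     | Algebra      
Iris    | Discrete Math


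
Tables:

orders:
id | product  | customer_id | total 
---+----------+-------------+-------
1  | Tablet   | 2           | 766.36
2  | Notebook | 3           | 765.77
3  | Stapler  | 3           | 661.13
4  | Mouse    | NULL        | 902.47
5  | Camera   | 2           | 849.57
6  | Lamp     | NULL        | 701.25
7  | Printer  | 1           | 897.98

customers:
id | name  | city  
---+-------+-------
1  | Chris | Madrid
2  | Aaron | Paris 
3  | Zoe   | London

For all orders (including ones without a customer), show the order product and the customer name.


LEFT JOIN keeps every row from orders (the left table); where customer_id has no match in customers, the customer columns become NULL. Walk through each order:
  - order 1 (Tablet): customer_id=2 -> matches Aaron
  - order 2 (Notebook): customer_id=3 -> matches Zoe
  - order 3 (Stapler): customer_id=3 -> matches Zoe
  - order 4 (Mouse): customer_id=NULL, no match -> kept with NULL
  - order 5 (Camera): customer_id=2 -> matches Aaron
  - order 6 (Lamp): customer_id=NULL, no match -> kept with NULL
  - order 7 (Printer): customer_id=1 -> matches Chris
All 7 rows appear; 2 have NULL customer.

SQL:
SELECT a.product, b.name AS customer
FROM orders a
LEFT JOIN customers b ON a.customer_id = b.id

Result:
product  | customer
---------+---------
Tablet   | Aaron   
Notebook | Zoe     
Stapler  | Zoe     
Mouse    | NULL    
Camera   | Aaron   
Lamp     | NULL    
Printer  | Chris   


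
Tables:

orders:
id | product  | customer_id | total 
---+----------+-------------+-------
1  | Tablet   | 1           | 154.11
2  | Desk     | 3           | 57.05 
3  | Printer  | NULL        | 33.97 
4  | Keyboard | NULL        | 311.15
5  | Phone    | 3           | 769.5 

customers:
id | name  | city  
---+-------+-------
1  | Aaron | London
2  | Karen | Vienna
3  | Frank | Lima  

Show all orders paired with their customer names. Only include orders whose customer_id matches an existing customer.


INNER JOIN keeps only orders rows whose customer_id matches an id in customers. Walk through each order:
  - order 1 (Tablet): customer_id=1 -> matches Aaron
  - order 2 (Desk): customer_id=3 -> matches Frank
  - order 3 (Printer): customer_id=NULL, no match -> dropped
  - order 4 (Keyboard): customer_id=NULL, no match -> dropped
  - order 5 (Phone): customer_id=3 -> matches Frank
So 2 of 5 rows are dropped.

SQL:
SELECT a.product, b.name AS customer
FROM orders a
INNER JOIN customers b ON a.customer_id = b.id

Result:
product | customer
--------+---------
Tablet  | Aaron   
Desk    | Frank   
Phone   | Frank   


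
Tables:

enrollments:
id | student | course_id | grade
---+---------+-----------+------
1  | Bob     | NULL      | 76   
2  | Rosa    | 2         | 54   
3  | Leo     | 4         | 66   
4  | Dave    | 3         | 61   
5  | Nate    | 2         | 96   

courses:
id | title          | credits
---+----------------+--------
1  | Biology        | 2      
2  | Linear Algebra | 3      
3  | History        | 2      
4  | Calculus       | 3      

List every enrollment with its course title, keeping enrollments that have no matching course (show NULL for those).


LEFT JOIN keeps every row from enrollments (the left table); where course_id has no match in courses, the course columns become NULL. Walk through each enrollment:
  - enrollment 1 (Bob): course_id=NULL, no match -> kept with NULL
  - enrollment 2 (Rosa): course_id=2 -> matches Linear Algebra
  - enrollment 3 (Leo): course_id=4 -> matches Calculus
  - enrollment 4 (Dave): course_id=3 -> matches History
  - enrollment 5 (Nate): course_id=2 -> matches Linear Algebra
All 5 rows appear; 1 has NULL course.

SQL:
SELECT a.student, b.title AS course
FROM enrollments a
LEFT JOIN courses b ON a.course_id = b.id

Result:
student | course        
--------+---------------
Bob     | NULL          
Rosa    | Linear Algebra
Leo     | Calculus      
Dave    | History       
Nate    | Linear Algebra


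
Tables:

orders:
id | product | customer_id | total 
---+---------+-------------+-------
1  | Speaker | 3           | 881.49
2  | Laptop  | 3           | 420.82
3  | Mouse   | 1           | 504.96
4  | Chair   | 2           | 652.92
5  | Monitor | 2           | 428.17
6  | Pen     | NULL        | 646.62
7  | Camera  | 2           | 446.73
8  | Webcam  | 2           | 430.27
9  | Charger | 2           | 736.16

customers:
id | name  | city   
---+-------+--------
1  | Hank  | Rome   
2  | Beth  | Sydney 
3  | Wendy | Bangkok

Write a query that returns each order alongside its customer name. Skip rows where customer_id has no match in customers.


INNER JOIN keeps only orders rows whose customer_id matches an id in customers. Walk through each order:
  - order 1 (Speaker): customer_id=3 -> matches Wendy
  - order 2 (Laptop): customer_id=3 -> matches Wendy
  - order 3 (Mouse): customer_id=1 -> matches Hank
  - order 4 (Chair): customer_id=2 -> matches Beth
  - order 5 (Monitor): customer_id=2 -> matches Beth
  - order 6 (Pen): customer_id=NULL, no match -> dropped
  - order 7 (Camera): customer_id=2 -> matches Beth
  - order 8 (Webcam): customer_id=2 -> matches Beth
  - order 9 (Charger): customer_id=2 -> matches Beth
So 1 of 9 rows is dropped.

SQL:
SELECT a.product, b.name AS customer
FROM orders a
INNER JOIN customers b ON a.customer_id = b.id

Result:
product | customer
--------+---------
Speaker | Wendy   
Laptop  | Wendy   
Mouse   | Hank    
Chair   | Beth    
Monitor | Beth    
Camera  | Beth    
Webcam  | Beth    
Charger | Beth    


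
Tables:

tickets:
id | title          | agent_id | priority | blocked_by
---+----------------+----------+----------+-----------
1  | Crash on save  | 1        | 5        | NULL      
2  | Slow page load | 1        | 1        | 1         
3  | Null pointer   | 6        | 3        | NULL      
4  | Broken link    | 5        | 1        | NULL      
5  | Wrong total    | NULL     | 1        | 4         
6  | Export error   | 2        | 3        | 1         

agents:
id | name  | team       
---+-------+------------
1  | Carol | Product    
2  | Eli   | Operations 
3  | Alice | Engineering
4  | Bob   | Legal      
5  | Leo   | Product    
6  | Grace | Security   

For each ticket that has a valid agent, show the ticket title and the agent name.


INNER JOIN keeps only tickets rows whose agent_id matches an id in agents. Walk through each ticket:
  - ticket 1 (Crash on save): agent_id=1 -> matches Carol
  - ticket 2 (Slow page load): agent_id=1 -> matches Carol
  - ticket 3 (Null pointer): agent_id=6 -> matches Grace
  - ticket 4 (Broken link): agent_id=5 -> matches Leo
  - ticket 5 (Wrong total): agent_id=NULL, no match -> dropped
  - ticket 6 (Export error): agent_id=2 -> matches Eli
So 1 of 6 rows is dropped.

SQL:
SELECT a.title, b.name AS agent
FROM tickets a
INNER JOIN agents b ON a.agent_id = b.id

Result:
title          | agent
---------------+------
Crash on save  | Carol
Slow page load | Carol
Null pointer   | Grace
Broken link    | Leo  
Export error   | Eli  


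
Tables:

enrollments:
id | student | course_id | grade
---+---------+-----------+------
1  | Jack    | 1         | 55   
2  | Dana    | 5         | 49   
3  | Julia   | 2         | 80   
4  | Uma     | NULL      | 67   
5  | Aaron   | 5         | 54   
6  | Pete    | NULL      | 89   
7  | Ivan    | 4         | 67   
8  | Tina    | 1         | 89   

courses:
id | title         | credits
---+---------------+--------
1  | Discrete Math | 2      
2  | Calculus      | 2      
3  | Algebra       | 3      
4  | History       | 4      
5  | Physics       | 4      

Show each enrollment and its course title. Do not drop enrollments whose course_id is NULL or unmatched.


LEFT JOIN keeps every row from enrollments (the left table); where course_id has no match in courses, the course columns become NULL. Walk through each enrollment:
  - enrollment 1 (Jack): course_id=1 -> matches Discrete Math
  - enrollment 2 (Dana): course_id=5 -> matches Physics
  - enrollment 3 (Julia): course_id=2 -> matches Calculus
  - enrollment 4 (Uma): course_id=NULL, no match -> kept with NULL
  - enrollment 5 (Aaron): course_id=5 -> matches Physics
  - enrollment 6 (Pete): course_id=NULL, no match -> kept with NULL
  - enrollment 7 (Ivan): course_id=4 -> matches History
  - enrollment 8 (Tina): course_id=1 -> matches Discrete Math
All 8 rows appear; 2 have NULL course.

SQL:
SELECT a.student, b.title AS course
FROM enrollments a
LEFT JOIN courses b ON a.course_id = b.id

Result:
student | course       
--------+--------------
Jack    | Discrete Math
Dana    | Physics      
Julia   | Calculus     
Uma     | NULL         
Aaron   | Physics      
Pete    | NULL         
Ivan    | History      
Tina    | Discrete Math


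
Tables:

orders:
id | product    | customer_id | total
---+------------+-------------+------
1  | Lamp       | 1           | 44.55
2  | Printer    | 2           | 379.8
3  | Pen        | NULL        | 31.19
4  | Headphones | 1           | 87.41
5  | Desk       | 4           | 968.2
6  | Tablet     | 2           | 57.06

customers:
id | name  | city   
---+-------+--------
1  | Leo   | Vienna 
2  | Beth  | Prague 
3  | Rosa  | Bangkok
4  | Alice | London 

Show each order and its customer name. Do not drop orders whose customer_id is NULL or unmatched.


LEFT JOIN keeps every row from orders (the left table); where customer_id has no match in customers, the customer columns become NULL. Walk through each order:
  - order 1 (Lamp): customer_id=1 -> matches Leo
  - order 2 (Printer): customer_id=2 -> matches Beth
  - order 3 (Pen): customer_id=NULL, no match -> kept with NULL
  - order 4 (Headphones): customer_id=1 -> matches Leo
  - order 5 (Desk): customer_id=4 -> matches Alice
  - order 6 (Tablet): customer_id=2 -> matches Beth
All 6 rows appear; 1 has NULL customer.

SQL:
SELECT a.product, b.name AS customer
FROM orders a
LEFT JOIN customers b ON a.customer_id = b.id

Result:
product    | customer
-----------+---------
Lamp       | Leo     
Printer    | Beth    
Pen        | NULL    
Headphones | Leo     
Desk       | Alice   
Tablet     | Beth    


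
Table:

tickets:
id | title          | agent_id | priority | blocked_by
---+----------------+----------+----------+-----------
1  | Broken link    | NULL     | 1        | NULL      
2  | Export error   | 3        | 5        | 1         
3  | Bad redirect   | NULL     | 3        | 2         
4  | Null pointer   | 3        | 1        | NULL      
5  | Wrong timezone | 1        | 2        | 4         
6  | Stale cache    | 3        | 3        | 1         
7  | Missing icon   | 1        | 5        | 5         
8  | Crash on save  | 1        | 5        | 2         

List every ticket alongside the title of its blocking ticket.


This is a self-join: tickets is joined to a second copy of itself, matching each row's blocked_by to another row's id. Use LEFT JOIN so rows with blocked_by=NULL are kept.
  - ticket 1 (Broken link): blocked_by=NULL -> NULL
  - ticket 2 (Export error): blocked_by=1 -> Broken link
  - ticket 3 (Bad redirect): blocked_by=2 -> Export error
  - ticket 4 (Null pointer): blocked_by=NULL -> NULL
  - ticket 5 (Wrong timezone): blocked_by=4 -> Null pointer
  - ticket 6 (Stale cache): blocked_by=1 -> Broken link
  - ticket 7 (Missing icon): blocked_by=5 -> Wrong timezone
  - ticket 8 (Crash on save): blocked_by=2 -> Export error

SQL:
SELECT a.title AS item, b.title AS blocked_by
FROM tickets a
LEFT JOIN tickets b ON a.blocked_by = b.id

Result:
item           | blocked_by    
---------------+---------------
Broken link    | NULL          
Export error   | Broken link   
Bad redirect   | Export error  
Null pointer   | NULL          
Wrong timezone | Null pointer  
Stale cache    | Broken link   
Missing icon   | Wrong timezone
Crash on save  | Export error  
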